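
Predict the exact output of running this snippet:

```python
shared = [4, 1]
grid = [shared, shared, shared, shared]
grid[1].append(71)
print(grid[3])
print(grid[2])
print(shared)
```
[4, 1, 71]
[4, 1, 71]
[4, 1, 71]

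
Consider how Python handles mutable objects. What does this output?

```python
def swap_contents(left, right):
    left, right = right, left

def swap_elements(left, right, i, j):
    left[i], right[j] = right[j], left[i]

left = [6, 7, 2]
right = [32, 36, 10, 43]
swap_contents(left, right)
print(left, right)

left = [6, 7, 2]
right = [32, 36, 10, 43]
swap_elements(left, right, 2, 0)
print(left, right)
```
[6, 7, 2] [32, 36, 10, 43]
[6, 7, 32] [2, 36, 10, 43]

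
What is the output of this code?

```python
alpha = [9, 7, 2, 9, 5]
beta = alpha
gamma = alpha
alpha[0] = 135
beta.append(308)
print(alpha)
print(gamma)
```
[135, 7, 2, 9, 5, 308]
[135, 7, 2, 9, 5, 308]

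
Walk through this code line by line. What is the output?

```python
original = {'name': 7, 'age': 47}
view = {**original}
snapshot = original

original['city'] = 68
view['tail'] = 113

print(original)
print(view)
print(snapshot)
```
{'name': 7, 'age': 47, 'city': 68}
{'name': 7, 'age': 47, 'tail': 113}
{'name': 7, 'age': 47, 'city': 68}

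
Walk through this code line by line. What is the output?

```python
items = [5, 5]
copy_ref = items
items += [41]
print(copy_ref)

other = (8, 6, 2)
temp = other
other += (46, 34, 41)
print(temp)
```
[5, 5, 41]
(8, 6, 2)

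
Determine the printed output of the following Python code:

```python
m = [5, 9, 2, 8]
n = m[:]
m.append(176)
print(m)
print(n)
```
[5, 9, 2, 8, 176]
[5, 9, 2, 8]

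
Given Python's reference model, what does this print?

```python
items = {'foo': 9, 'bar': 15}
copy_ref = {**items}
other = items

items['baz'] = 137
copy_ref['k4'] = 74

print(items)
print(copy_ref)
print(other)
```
{'foo': 9, 'bar': 15, 'baz': 137}
{'foo': 9, 'bar': 15, 'k4': 74}
{'foo': 9, 'bar': 15, 'baz': 137}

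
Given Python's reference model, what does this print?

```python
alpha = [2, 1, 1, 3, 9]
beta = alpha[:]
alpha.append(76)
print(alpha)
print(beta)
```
[2, 1, 1, 3, 9, 76]
[2, 1, 1, 3, 9]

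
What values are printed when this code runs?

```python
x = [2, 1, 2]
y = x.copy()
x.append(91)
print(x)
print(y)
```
[2, 1, 2, 91]
[2, 1, 2]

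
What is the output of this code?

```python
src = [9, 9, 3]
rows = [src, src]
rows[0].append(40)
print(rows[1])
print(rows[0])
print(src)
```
[9, 9, 3, 40]
[9, 9, 3, 40]
[9, 9, 3, 40]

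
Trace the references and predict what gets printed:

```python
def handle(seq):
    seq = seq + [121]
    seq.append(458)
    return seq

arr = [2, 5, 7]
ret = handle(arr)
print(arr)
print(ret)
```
[2, 5, 7]
[2, 5, 7, 121, 458]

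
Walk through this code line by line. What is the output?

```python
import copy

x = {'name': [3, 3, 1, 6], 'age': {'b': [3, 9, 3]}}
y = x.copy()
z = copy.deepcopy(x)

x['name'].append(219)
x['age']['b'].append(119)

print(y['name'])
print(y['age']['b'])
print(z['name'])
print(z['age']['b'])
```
[3, 3, 1, 6, 219]
[3, 9, 3, 119]
[3, 3, 1, 6]
[3, 9, 3]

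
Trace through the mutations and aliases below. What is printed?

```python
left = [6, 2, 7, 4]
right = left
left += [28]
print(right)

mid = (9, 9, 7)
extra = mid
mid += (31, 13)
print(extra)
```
[6, 2, 7, 4, 28]
(9, 9, 7)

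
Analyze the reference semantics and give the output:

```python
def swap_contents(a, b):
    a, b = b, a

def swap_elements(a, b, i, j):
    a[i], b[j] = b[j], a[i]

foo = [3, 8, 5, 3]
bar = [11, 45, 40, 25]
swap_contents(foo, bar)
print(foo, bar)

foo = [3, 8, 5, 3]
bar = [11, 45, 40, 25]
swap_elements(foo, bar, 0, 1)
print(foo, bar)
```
[3, 8, 5, 3] [11, 45, 40, 25]
[45, 8, 5, 3] [11, 3, 40, 25]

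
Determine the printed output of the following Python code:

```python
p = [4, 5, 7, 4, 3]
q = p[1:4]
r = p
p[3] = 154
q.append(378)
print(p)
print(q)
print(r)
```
[4, 5, 7, 154, 3]
[5, 7, 4, 378]
[4, 5, 7, 154, 3]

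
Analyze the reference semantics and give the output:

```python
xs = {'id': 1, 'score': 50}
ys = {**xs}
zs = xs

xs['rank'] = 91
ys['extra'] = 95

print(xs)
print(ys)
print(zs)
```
{'id': 1, 'score': 50, 'rank': 91}
{'id': 1, 'score': 50, 'extra': 95}
{'id': 1, 'score': 50, 'rank': 91}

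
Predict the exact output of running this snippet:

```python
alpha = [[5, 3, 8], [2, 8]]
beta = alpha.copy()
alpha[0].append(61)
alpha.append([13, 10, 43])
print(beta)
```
[[5, 3, 8, 61], [2, 8]]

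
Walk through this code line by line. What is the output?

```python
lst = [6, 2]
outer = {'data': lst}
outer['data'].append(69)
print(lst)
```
[6, 2, 69]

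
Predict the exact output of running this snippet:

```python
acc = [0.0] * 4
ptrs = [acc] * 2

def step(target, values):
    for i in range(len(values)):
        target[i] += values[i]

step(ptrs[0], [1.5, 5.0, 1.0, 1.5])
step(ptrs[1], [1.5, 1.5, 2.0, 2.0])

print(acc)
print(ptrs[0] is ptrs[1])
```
[3.0, 6.5, 3.0, 3.5]
True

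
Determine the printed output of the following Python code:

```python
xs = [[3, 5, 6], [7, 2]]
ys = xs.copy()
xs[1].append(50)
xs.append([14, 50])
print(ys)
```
[[3, 5, 6], [7, 2, 50]]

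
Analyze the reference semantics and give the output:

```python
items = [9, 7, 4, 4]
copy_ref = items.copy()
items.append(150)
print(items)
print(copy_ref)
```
[9, 7, 4, 4, 150]
[9, 7, 4, 4]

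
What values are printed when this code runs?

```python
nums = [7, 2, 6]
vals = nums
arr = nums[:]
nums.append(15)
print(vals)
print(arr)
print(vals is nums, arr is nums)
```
[7, 2, 6, 15]
[7, 2, 6]
True False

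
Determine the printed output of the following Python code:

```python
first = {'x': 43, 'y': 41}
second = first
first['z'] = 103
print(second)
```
{'x': 43, 'y': 41, 'z': 103}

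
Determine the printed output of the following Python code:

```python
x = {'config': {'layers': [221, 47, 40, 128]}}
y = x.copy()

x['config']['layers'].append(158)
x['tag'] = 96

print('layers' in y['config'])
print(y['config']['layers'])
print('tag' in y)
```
True
[221, 47, 40, 128, 158]
False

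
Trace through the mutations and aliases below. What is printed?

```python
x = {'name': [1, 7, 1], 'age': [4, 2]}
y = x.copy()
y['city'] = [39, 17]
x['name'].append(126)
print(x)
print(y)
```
{'name': [1, 7, 1, 126], 'age': [4, 2]}
{'name': [1, 7, 1, 126], 'age': [4, 2], 'city': [39, 17]}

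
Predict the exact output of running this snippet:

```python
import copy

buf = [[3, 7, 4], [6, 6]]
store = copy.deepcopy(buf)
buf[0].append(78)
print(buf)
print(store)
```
[[3, 7, 4, 78], [6, 6]]
[[3, 7, 4], [6, 6]]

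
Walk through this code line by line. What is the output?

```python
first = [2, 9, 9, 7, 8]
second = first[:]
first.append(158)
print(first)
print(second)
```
[2, 9, 9, 7, 8, 158]
[2, 9, 9, 7, 8]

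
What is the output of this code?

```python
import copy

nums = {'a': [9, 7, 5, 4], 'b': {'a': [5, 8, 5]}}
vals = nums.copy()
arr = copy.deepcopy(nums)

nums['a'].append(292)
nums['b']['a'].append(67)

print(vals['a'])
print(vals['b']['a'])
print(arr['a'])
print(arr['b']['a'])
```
[9, 7, 5, 4, 292]
[5, 8, 5, 67]
[9, 7, 5, 4]
[5, 8, 5]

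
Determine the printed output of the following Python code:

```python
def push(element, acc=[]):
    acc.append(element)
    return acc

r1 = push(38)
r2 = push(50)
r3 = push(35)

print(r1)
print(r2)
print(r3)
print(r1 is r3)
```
[38, 50, 35]
[38, 50, 35]
[38, 50, 35]
True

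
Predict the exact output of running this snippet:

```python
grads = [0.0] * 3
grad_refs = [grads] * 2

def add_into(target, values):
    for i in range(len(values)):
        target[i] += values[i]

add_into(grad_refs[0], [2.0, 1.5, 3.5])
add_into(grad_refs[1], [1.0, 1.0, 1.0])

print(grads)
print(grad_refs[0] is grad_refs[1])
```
[3.0, 2.5, 4.5]
True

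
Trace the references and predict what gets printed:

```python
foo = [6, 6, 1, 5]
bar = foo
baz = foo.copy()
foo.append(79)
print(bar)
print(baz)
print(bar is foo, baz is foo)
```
[6, 6, 1, 5, 79]
[6, 6, 1, 5]
True False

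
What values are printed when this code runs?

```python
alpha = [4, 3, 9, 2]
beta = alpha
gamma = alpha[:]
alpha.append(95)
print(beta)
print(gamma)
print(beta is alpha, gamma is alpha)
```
[4, 3, 9, 2, 95]
[4, 3, 9, 2]
True False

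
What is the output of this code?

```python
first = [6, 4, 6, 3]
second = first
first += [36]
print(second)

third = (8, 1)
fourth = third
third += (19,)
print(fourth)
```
[6, 4, 6, 3, 36]
(8, 1)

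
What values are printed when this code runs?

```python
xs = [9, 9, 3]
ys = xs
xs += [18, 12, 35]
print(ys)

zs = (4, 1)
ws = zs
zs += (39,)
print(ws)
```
[9, 9, 3, 18, 12, 35]
(4, 1)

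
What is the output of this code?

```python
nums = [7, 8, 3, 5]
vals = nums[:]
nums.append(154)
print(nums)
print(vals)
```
[7, 8, 3, 5, 154]
[7, 8, 3, 5]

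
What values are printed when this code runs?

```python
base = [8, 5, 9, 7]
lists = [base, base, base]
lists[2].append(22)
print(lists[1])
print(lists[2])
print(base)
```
[8, 5, 9, 7, 22]
[8, 5, 9, 7, 22]
[8, 5, 9, 7, 22]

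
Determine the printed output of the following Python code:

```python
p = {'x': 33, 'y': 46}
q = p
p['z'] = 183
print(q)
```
{'x': 33, 'y': 46, 'z': 183}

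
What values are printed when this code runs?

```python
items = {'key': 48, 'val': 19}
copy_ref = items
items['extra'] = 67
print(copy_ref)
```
{'key': 48, 'val': 19, 'extra': 67}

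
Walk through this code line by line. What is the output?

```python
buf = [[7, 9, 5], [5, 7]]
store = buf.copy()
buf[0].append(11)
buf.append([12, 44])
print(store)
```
[[7, 9, 5, 11], [5, 7]]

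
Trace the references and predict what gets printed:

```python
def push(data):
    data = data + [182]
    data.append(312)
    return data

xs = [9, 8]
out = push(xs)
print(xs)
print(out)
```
[9, 8]
[9, 8, 182, 312]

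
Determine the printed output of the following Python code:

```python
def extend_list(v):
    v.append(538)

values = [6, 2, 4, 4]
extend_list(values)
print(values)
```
[6, 2, 4, 4, 538]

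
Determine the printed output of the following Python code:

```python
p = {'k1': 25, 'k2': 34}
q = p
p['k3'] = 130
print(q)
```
{'k1': 25, 'k2': 34, 'k3': 130}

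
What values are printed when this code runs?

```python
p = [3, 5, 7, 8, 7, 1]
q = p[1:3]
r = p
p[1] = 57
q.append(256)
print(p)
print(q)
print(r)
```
[3, 57, 7, 8, 7, 1]
[5, 7, 256]
[3, 57, 7, 8, 7, 1]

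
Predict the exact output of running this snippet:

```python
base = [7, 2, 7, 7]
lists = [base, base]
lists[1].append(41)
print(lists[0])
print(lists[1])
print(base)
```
[7, 2, 7, 7, 41]
[7, 2, 7, 7, 41]
[7, 2, 7, 7, 41]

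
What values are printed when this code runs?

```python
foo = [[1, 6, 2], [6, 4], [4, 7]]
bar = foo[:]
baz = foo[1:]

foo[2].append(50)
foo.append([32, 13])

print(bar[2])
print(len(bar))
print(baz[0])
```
[4, 7, 50]
3
[6, 4]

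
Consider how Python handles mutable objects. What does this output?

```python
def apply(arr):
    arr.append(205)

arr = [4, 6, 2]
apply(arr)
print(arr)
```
[4, 6, 2, 205]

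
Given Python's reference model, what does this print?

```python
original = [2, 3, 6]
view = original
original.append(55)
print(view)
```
[2, 3, 6, 55]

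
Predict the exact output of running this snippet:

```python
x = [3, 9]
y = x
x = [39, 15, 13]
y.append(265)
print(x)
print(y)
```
[39, 15, 13]
[3, 9, 265]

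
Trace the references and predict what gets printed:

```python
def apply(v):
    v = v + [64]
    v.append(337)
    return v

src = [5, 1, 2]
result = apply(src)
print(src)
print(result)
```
[5, 1, 2]
[5, 1, 2, 64, 337]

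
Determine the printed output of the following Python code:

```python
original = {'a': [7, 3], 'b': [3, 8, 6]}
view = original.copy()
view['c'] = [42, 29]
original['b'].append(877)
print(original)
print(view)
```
{'a': [7, 3], 'b': [3, 8, 6, 877]}
{'a': [7, 3], 'b': [3, 8, 6, 877], 'c': [42, 29]}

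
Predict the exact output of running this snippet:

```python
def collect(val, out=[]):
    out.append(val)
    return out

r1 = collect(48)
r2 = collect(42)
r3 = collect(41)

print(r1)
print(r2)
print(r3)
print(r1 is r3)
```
[48, 42, 41]
[48, 42, 41]
[48, 42, 41]
True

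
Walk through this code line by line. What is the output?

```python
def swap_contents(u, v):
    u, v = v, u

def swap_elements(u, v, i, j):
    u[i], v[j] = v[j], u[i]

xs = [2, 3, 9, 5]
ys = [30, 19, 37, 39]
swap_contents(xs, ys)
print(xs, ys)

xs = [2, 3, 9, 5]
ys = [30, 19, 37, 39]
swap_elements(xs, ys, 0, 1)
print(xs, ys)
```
[2, 3, 9, 5] [30, 19, 37, 39]
[19, 3, 9, 5] [30, 2, 37, 39]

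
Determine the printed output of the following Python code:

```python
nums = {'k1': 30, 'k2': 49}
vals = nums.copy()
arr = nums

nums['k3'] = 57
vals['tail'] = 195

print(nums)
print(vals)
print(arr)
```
{'k1': 30, 'k2': 49, 'k3': 57}
{'k1': 30, 'k2': 49, 'tail': 195}
{'k1': 30, 'k2': 49, 'k3': 57}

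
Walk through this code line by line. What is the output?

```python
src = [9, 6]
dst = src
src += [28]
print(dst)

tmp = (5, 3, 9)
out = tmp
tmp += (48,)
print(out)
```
[9, 6, 28]
(5, 3, 9)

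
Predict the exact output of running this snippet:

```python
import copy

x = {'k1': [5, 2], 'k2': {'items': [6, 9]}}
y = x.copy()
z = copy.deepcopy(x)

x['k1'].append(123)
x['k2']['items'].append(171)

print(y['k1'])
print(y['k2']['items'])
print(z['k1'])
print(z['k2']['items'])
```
[5, 2, 123]
[6, 9, 171]
[5, 2]
[6, 9]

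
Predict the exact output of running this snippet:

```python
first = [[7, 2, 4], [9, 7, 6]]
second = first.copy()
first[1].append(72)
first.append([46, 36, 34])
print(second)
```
[[7, 2, 4], [9, 7, 6, 72]]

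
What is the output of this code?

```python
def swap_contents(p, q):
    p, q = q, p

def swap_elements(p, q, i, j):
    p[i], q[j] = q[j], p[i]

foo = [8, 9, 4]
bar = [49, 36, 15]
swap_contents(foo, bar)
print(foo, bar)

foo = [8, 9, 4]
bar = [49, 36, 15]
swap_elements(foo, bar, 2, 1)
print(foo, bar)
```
[8, 9, 4] [49, 36, 15]
[8, 9, 36] [49, 4, 15]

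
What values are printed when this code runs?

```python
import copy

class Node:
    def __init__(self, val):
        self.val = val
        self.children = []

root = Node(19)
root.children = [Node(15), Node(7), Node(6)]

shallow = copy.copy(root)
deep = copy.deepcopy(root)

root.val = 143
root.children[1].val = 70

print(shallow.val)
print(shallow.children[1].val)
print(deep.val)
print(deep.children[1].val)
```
19
70
19
7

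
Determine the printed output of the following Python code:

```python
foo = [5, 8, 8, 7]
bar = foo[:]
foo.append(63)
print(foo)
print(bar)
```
[5, 8, 8, 7, 63]
[5, 8, 8, 7]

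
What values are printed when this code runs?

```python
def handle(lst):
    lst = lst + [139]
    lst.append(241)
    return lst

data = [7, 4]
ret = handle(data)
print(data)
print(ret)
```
[7, 4]
[7, 4, 139, 241]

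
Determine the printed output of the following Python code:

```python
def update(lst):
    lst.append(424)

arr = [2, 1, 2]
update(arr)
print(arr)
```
[2, 1, 2, 424]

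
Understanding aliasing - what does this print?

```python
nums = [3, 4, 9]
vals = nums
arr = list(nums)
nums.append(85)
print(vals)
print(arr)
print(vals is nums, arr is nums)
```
[3, 4, 9, 85]
[3, 4, 9]
True False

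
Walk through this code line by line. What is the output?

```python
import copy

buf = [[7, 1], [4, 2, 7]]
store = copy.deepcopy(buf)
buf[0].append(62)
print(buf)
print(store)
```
[[7, 1, 62], [4, 2, 7]]
[[7, 1], [4, 2, 7]]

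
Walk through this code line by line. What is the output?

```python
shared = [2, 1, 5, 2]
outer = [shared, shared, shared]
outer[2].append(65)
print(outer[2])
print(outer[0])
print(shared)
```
[2, 1, 5, 2, 65]
[2, 1, 5, 2, 65]
[2, 1, 5, 2, 65]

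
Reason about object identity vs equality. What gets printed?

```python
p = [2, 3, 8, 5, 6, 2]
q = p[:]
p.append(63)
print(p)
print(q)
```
[2, 3, 8, 5, 6, 2, 63]
[2, 3, 8, 5, 6, 2]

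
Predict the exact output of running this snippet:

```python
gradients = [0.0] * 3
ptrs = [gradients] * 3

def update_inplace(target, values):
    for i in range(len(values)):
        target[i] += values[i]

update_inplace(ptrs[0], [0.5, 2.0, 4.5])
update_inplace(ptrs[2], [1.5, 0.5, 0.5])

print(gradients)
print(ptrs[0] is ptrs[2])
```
[2.0, 2.5, 5.0]
True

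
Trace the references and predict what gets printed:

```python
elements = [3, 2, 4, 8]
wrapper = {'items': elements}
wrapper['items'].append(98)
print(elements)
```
[3, 2, 4, 8, 98]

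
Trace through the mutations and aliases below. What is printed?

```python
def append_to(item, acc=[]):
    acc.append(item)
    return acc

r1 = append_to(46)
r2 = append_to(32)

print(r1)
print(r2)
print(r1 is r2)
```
[46, 32]
[46, 32]
True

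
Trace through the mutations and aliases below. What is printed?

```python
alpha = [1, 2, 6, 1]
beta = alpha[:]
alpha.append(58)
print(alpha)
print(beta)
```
[1, 2, 6, 1, 58]
[1, 2, 6, 1]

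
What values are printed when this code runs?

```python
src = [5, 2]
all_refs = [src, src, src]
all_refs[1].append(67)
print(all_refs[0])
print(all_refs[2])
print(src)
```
[5, 2, 67]
[5, 2, 67]
[5, 2, 67]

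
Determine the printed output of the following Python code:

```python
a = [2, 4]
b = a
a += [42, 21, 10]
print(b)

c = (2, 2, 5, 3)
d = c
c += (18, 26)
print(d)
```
[2, 4, 42, 21, 10]
(2, 2, 5, 3)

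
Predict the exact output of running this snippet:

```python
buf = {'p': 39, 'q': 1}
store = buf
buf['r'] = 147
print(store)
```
{'p': 39, 'q': 1, 'r': 147}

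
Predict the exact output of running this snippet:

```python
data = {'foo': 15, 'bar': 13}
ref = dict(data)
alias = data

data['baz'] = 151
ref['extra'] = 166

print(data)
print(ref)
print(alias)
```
{'foo': 15, 'bar': 13, 'baz': 151}
{'foo': 15, 'bar': 13, 'extra': 166}
{'foo': 15, 'bar': 13, 'baz': 151}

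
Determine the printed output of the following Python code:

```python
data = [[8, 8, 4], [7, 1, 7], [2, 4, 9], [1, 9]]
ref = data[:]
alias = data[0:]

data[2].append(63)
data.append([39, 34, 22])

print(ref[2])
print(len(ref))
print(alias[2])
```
[2, 4, 9, 63]
4
[2, 4, 9, 63]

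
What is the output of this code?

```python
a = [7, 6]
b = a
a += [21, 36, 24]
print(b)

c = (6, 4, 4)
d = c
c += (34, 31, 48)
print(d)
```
[7, 6, 21, 36, 24]
(6, 4, 4)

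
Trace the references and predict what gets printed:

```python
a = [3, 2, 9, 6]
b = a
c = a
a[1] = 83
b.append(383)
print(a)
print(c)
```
[3, 83, 9, 6, 383]
[3, 83, 9, 6, 383]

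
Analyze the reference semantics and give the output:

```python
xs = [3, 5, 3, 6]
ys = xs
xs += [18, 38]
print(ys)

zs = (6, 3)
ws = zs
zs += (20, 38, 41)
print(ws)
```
[3, 5, 3, 6, 18, 38]
(6, 3)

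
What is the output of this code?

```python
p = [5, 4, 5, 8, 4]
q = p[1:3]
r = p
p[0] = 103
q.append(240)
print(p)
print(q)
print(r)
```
[103, 4, 5, 8, 4]
[4, 5, 240]
[103, 4, 5, 8, 4]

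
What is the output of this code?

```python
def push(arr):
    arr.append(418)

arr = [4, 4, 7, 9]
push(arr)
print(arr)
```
[4, 4, 7, 9, 418]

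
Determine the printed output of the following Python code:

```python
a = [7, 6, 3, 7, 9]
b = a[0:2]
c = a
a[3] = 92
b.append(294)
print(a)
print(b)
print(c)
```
[7, 6, 3, 92, 9]
[7, 6, 294]
[7, 6, 3, 92, 9]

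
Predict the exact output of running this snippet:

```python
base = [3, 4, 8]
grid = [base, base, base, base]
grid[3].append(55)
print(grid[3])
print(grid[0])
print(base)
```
[3, 4, 8, 55]
[3, 4, 8, 55]
[3, 4, 8, 55]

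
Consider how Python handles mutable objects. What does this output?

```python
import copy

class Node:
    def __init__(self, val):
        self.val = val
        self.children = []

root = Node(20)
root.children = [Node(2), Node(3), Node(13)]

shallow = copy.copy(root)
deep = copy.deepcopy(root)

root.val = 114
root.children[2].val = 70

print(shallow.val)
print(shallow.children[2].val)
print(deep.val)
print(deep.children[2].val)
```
20
70
20
13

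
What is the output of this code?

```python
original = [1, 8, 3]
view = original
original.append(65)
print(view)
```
[1, 8, 3, 65]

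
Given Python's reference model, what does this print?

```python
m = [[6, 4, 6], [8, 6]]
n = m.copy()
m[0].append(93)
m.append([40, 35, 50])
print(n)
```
[[6, 4, 6, 93], [8, 6]]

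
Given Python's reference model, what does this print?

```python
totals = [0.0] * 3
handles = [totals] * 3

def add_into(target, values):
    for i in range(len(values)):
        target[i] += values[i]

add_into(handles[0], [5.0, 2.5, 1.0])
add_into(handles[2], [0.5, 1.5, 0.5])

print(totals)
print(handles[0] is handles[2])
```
[5.5, 4.0, 1.5]
True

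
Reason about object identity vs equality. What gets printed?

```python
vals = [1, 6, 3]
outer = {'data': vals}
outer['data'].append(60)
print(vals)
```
[1, 6, 3, 60]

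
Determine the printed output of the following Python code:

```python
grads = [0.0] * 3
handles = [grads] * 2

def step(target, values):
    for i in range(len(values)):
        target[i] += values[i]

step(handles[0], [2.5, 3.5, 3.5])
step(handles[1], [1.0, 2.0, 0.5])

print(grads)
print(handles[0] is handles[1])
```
[3.5, 5.5, 4.0]
True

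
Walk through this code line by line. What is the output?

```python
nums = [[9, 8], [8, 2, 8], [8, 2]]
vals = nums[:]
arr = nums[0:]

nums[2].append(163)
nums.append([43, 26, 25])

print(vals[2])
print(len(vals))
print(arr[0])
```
[8, 2, 163]
3
[9, 8]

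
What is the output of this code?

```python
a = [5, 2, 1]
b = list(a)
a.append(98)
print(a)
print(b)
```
[5, 2, 1, 98]
[5, 2, 1]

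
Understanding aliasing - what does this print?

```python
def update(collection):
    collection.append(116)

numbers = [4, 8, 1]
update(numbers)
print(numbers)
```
[4, 8, 1, 116]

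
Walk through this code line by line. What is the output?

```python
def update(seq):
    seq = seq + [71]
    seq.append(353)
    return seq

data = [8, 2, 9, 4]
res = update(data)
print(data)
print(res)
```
[8, 2, 9, 4]
[8, 2, 9, 4, 71, 353]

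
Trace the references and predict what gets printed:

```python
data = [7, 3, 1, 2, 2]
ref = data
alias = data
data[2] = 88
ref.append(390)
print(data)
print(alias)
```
[7, 3, 88, 2, 2, 390]
[7, 3, 88, 2, 2, 390]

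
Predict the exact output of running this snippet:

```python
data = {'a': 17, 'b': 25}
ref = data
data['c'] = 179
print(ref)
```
{'a': 17, 'b': 25, 'c': 179}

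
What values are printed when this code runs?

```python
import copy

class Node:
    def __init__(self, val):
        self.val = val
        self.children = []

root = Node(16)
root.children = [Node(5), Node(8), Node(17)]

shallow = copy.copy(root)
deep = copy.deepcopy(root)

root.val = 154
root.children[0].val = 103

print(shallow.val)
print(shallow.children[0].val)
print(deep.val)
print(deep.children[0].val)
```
16
103
16
5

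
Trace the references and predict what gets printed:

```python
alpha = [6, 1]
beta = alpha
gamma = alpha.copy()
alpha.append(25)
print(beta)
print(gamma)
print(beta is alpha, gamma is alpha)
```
[6, 1, 25]
[6, 1]
True False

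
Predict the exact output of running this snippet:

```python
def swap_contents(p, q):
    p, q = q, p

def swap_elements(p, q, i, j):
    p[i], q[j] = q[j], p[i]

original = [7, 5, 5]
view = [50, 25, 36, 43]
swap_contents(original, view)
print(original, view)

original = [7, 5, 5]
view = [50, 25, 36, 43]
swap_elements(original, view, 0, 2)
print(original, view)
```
[7, 5, 5] [50, 25, 36, 43]
[36, 5, 5] [50, 25, 7, 43]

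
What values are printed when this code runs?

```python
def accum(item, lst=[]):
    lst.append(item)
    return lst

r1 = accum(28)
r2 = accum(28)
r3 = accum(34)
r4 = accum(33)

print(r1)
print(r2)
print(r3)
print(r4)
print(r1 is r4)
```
[28, 28, 34, 33]
[28, 28, 34, 33]
[28, 28, 34, 33]
[28, 28, 34, 33]
True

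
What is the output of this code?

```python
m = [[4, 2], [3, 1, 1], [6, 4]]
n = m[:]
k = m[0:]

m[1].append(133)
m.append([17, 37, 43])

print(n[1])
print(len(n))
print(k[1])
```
[3, 1, 1, 133]
3
[3, 1, 1, 133]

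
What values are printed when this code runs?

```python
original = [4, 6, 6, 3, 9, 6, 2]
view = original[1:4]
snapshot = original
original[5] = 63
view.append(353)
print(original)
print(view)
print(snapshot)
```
[4, 6, 6, 3, 9, 63, 2]
[6, 6, 3, 353]
[4, 6, 6, 3, 9, 63, 2]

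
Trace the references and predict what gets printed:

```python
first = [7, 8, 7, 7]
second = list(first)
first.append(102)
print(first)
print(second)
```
[7, 8, 7, 7, 102]
[7, 8, 7, 7]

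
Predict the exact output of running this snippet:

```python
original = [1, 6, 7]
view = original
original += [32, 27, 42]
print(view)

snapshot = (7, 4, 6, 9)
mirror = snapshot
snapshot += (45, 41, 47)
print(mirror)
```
[1, 6, 7, 32, 27, 42]
(7, 4, 6, 9)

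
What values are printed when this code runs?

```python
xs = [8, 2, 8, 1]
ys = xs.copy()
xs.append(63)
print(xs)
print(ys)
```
[8, 2, 8, 1, 63]
[8, 2, 8, 1]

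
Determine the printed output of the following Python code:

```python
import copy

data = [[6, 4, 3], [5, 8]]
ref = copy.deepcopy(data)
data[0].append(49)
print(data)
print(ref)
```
[[6, 4, 3, 49], [5, 8]]
[[6, 4, 3], [5, 8]]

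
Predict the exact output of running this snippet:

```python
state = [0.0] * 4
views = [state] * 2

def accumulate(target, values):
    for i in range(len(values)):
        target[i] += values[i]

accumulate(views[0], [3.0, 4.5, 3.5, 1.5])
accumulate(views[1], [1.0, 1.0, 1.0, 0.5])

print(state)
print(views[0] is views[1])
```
[4.0, 5.5, 4.5, 2.0]
True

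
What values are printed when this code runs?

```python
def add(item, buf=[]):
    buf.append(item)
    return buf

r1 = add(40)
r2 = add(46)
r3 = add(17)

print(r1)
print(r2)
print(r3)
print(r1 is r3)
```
[40, 46, 17]
[40, 46, 17]
[40, 46, 17]
True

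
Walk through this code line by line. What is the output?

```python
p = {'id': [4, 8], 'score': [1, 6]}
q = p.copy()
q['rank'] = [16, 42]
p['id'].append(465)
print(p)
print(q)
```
{'id': [4, 8, 465], 'score': [1, 6]}
{'id': [4, 8, 465], 'score': [1, 6], 'rank': [16, 42]}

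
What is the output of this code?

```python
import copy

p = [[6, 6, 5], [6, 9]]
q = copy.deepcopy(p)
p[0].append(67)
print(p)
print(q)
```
[[6, 6, 5, 67], [6, 9]]
[[6, 6, 5], [6, 9]]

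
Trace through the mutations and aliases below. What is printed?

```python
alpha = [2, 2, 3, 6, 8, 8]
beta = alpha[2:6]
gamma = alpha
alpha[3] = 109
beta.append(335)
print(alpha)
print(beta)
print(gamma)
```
[2, 2, 3, 109, 8, 8]
[3, 6, 8, 8, 335]
[2, 2, 3, 109, 8, 8]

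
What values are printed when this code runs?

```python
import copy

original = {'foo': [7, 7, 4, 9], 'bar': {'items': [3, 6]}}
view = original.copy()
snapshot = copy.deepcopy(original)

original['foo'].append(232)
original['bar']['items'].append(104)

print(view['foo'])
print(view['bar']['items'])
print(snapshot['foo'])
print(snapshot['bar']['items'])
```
[7, 7, 4, 9, 232]
[3, 6, 104]
[7, 7, 4, 9]
[3, 6]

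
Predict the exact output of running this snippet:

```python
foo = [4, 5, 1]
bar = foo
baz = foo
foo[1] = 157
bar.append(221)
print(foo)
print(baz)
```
[4, 157, 1, 221]
[4, 157, 1, 221]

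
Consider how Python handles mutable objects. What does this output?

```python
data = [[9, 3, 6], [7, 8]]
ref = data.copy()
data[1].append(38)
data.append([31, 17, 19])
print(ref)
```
[[9, 3, 6], [7, 8, 38]]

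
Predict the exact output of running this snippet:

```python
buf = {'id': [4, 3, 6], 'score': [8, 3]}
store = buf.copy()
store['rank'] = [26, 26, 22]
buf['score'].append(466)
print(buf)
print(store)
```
{'id': [4, 3, 6], 'score': [8, 3, 466]}
{'id': [4, 3, 6], 'score': [8, 3, 466], 'rank': [26, 26, 22]}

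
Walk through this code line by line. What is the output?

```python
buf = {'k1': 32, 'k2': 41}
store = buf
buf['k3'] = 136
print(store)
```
{'k1': 32, 'k2': 41, 'k3': 136}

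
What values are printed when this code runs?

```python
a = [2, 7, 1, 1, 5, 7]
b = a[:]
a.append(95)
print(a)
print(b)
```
[2, 7, 1, 1, 5, 7, 95]
[2, 7, 1, 1, 5, 7]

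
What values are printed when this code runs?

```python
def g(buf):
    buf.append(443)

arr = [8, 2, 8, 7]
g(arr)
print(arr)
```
[8, 2, 8, 7, 443]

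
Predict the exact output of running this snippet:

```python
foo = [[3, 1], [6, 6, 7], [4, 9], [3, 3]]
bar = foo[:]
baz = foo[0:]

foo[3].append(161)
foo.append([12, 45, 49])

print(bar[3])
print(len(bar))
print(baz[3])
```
[3, 3, 161]
4
[3, 3, 161]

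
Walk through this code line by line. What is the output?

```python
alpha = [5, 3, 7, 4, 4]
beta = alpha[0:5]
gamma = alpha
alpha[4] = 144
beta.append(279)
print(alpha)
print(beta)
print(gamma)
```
[5, 3, 7, 4, 144]
[5, 3, 7, 4, 4, 279]
[5, 3, 7, 4, 144]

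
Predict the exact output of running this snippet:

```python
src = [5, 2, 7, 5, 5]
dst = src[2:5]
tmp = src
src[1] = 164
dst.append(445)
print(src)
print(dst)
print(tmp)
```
[5, 164, 7, 5, 5]
[7, 5, 5, 445]
[5, 164, 7, 5, 5]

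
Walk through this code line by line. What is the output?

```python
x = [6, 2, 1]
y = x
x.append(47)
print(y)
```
[6, 2, 1, 47]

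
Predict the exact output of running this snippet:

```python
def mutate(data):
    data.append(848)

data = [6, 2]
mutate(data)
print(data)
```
[6, 2, 848]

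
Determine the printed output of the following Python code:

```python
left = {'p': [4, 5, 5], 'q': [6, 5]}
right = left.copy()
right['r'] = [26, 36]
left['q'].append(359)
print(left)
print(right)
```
{'p': [4, 5, 5], 'q': [6, 5, 359]}
{'p': [4, 5, 5], 'q': [6, 5, 359], 'r': [26, 36]}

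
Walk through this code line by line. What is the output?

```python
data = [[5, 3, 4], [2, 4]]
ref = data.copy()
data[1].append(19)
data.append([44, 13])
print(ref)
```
[[5, 3, 4], [2, 4, 19]]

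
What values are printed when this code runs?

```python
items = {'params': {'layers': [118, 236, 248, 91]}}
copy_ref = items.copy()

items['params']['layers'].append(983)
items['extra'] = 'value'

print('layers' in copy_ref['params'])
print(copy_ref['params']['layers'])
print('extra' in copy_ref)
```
True
[118, 236, 248, 91, 983]
False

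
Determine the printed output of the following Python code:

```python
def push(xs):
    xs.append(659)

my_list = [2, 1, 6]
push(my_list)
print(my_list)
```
[2, 1, 6, 659]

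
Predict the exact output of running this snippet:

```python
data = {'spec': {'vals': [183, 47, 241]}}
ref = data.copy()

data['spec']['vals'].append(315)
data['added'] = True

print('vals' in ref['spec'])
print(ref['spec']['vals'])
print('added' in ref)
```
True
[183, 47, 241, 315]
False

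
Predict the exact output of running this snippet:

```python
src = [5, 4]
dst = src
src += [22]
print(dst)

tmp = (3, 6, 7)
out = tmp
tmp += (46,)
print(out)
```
[5, 4, 22]
(3, 6, 7)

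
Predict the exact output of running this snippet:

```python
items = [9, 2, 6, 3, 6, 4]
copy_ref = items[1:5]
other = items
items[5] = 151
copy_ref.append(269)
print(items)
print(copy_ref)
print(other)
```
[9, 2, 6, 3, 6, 151]
[2, 6, 3, 6, 269]
[9, 2, 6, 3, 6, 151]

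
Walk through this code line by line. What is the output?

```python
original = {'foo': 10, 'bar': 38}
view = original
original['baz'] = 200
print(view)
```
{'foo': 10, 'bar': 38, 'baz': 200}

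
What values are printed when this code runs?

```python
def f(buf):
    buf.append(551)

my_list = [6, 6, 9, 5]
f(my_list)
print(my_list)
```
[6, 6, 9, 5, 551]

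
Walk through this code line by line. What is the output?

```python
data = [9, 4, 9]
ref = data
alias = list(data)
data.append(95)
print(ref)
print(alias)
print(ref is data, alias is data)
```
[9, 4, 9, 95]
[9, 4, 9]
True False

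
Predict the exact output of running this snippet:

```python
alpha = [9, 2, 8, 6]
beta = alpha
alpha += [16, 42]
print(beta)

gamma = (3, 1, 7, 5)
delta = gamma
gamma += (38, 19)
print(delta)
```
[9, 2, 8, 6, 16, 42]
(3, 1, 7, 5)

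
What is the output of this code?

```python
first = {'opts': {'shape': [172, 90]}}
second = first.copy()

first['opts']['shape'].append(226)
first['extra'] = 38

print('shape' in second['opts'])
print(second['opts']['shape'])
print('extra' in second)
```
True
[172, 90, 226]
False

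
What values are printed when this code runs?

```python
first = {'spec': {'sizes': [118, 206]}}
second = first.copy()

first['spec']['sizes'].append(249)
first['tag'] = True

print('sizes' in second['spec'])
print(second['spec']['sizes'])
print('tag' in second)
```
True
[118, 206, 249]
False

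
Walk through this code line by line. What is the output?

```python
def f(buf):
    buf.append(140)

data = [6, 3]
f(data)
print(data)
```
[6, 3, 140]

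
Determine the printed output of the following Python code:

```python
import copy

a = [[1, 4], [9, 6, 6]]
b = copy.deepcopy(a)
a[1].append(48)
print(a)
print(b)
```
[[1, 4], [9, 6, 6, 48]]
[[1, 4], [9, 6, 6]]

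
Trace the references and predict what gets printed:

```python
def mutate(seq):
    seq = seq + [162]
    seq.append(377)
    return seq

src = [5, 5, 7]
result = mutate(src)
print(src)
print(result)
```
[5, 5, 7]
[5, 5, 7, 162, 377]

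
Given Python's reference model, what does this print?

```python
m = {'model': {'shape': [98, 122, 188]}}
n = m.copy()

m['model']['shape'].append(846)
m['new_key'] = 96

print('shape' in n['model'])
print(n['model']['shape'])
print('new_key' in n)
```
True
[98, 122, 188, 846]
False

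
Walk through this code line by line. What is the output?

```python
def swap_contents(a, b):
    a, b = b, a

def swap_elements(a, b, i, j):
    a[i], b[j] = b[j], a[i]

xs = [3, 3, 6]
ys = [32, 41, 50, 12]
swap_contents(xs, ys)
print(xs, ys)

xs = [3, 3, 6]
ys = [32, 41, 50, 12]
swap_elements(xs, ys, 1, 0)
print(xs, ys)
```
[3, 3, 6] [32, 41, 50, 12]
[3, 32, 6] [3, 41, 50, 12]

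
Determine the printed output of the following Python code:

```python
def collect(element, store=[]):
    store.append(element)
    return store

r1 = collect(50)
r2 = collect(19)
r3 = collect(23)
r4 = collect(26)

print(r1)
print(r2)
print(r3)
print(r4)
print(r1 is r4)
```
[50, 19, 23, 26]
[50, 19, 23, 26]
[50, 19, 23, 26]
[50, 19, 23, 26]
True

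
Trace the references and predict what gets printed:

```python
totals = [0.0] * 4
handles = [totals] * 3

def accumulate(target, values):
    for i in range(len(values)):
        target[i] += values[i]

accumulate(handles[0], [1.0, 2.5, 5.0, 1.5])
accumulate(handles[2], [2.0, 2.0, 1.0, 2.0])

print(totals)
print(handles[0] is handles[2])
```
[3.0, 4.5, 6.0, 3.5]
True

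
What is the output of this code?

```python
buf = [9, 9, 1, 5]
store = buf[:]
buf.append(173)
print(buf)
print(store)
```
[9, 9, 1, 5, 173]
[9, 9, 1, 5]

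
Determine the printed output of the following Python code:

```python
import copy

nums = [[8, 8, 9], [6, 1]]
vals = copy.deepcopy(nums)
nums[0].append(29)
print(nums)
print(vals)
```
[[8, 8, 9, 29], [6, 1]]
[[8, 8, 9], [6, 1]]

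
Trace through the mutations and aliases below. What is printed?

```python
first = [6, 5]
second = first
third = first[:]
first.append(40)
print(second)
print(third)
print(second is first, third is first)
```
[6, 5, 40]
[6, 5]
True False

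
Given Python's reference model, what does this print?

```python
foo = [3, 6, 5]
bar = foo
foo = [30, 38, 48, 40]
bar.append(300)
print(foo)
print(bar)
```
[30, 38, 48, 40]
[3, 6, 5, 300]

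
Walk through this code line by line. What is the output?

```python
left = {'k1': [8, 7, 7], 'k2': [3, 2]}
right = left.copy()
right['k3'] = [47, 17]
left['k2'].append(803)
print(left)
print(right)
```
{'k1': [8, 7, 7], 'k2': [3, 2, 803]}
{'k1': [8, 7, 7], 'k2': [3, 2, 803], 'k3': [47, 17]}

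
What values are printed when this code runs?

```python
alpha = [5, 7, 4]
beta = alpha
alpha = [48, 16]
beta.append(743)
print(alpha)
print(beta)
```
[48, 16]
[5, 7, 4, 743]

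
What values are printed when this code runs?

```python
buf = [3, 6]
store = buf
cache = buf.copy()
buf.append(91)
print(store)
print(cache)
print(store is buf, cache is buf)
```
[3, 6, 91]
[3, 6]
True False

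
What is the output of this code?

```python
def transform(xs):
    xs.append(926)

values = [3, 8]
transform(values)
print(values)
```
[3, 8, 926]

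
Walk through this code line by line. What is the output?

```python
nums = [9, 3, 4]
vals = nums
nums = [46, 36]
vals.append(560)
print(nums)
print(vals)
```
[46, 36]
[9, 3, 4, 560]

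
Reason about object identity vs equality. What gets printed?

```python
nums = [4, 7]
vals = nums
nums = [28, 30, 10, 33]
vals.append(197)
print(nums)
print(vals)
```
[28, 30, 10, 33]
[4, 7, 197]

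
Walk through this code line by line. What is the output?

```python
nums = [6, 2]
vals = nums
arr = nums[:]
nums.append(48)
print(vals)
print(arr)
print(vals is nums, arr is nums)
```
[6, 2, 48]
[6, 2]
True False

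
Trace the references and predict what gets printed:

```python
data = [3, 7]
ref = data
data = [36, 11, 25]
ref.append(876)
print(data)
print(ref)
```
[36, 11, 25]
[3, 7, 876]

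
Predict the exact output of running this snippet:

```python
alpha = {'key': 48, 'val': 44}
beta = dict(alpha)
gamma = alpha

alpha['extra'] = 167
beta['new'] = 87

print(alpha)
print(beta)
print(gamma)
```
{'key': 48, 'val': 44, 'extra': 167}
{'key': 48, 'val': 44, 'new': 87}
{'key': 48, 'val': 44, 'extra': 167}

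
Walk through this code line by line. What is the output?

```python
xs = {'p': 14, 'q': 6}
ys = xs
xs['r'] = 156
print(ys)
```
{'p': 14, 'q': 6, 'r': 156}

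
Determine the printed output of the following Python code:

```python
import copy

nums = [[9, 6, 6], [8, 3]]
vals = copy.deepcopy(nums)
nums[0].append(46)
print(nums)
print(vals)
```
[[9, 6, 6, 46], [8, 3]]
[[9, 6, 6], [8, 3]]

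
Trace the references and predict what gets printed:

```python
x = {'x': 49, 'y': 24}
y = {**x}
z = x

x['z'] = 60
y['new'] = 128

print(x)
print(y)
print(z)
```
{'x': 49, 'y': 24, 'z': 60}
{'x': 49, 'y': 24, 'new': 128}
{'x': 49, 'y': 24, 'z': 60}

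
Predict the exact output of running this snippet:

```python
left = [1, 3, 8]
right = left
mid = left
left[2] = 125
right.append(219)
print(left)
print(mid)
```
[1, 3, 125, 219]
[1, 3, 125, 219]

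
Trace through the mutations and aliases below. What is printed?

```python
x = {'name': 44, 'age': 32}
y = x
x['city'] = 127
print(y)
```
{'name': 44, 'age': 32, 'city': 127}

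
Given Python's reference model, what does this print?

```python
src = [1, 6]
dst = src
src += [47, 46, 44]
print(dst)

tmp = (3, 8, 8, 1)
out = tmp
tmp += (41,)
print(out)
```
[1, 6, 47, 46, 44]
(3, 8, 8, 1)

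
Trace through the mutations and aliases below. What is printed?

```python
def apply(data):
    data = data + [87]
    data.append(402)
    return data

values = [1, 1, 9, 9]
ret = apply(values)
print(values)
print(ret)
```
[1, 1, 9, 9]
[1, 1, 9, 9, 87, 402]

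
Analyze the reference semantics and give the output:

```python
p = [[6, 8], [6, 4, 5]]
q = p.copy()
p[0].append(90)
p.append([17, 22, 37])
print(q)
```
[[6, 8, 90], [6, 4, 5]]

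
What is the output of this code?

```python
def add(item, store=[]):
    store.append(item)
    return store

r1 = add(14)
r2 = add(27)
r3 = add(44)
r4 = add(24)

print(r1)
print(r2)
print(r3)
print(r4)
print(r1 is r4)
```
[14, 27, 44, 24]
[14, 27, 44, 24]
[14, 27, 44, 24]
[14, 27, 44, 24]
True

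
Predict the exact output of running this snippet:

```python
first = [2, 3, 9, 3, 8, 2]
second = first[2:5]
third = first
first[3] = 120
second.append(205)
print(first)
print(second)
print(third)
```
[2, 3, 9, 120, 8, 2]
[9, 3, 8, 205]
[2, 3, 9, 120, 8, 2]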